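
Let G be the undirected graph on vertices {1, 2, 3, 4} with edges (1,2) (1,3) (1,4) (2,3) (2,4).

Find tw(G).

A width-2 tree decomposition is:
Bags: B1 = {1, 2, 3}  B2 = {1, 2, 4}
Tree: B1–B2
Each bag holds 3 vertices, so the decomposition has width 2, which upper-bounds the treewidth. Conversely, {1, 2, 3} is a clique of size 3, and the vertices of any clique must share a bag in every tree decomposition; so some bag has ≥ 3 vertices and tw(G) ≥ 2. Therefore the treewidth is 2.

2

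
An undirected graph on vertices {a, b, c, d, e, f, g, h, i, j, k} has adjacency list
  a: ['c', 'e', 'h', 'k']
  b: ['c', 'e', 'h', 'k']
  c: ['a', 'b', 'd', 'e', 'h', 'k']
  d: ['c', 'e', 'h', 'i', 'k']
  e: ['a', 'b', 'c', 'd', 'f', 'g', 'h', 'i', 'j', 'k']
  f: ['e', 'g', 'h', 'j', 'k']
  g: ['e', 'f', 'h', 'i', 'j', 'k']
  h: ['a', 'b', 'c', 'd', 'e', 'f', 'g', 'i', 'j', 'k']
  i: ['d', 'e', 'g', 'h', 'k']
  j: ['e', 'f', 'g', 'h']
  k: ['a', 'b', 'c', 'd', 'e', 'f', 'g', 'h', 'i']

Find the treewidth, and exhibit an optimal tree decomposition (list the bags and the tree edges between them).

Treewidth 4.
Bags: B1 = {e, g, h, i, k}  B2 = {d, e, h, i, k}  B3 = {e, f, g, h, k}  B4 = {e, f, g, h, j}  B5 = {c, d, e, h, k}  B6 = {b, c, e, h, k}  B7 = {a, c, e, h, k}
Tree: B1–B2, B1–B3, B3–B4, B2–B5, B5–B6, B5–B7

Every bag has size at most 5, so the width is 5 − 1 = 4 and tw(G) ≤ 4. Conversely, {e, f, g, h, j} is a clique of size 5, and the vertices of any clique must share a bag in every tree decomposition; so some bag has ≥ 5 vertices and tw(G) ≥ 4. Hence tw(G) = 4 exactly.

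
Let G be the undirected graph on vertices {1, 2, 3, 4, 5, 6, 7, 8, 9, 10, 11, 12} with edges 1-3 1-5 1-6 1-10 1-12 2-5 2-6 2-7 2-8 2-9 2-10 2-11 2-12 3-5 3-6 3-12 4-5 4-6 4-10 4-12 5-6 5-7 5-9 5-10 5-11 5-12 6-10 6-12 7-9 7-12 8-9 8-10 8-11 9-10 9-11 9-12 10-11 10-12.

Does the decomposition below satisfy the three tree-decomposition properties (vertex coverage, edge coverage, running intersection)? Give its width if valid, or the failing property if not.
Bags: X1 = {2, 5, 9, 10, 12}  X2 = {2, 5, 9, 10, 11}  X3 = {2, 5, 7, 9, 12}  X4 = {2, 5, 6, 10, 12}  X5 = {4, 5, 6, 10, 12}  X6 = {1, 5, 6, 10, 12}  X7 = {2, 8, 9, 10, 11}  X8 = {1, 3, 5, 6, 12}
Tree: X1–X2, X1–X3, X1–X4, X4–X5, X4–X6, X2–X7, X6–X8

Yes; width 4.

Checking the three conditions: (i) the bags cover all of {1, 2, 3, 4, 5, 6, 7, 8, 9, 10, 11, 12}; (ii) for each edge, some bag contains both endpoints; (iii) the bags containing any fixed vertex form a subtree. All hold, so the decomposition is valid with width 5 − 1 = 4.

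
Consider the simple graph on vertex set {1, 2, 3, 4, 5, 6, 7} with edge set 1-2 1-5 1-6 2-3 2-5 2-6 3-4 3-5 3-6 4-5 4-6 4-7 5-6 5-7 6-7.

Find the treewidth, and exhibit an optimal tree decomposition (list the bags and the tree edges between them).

Treewidth 3.
One such decomposition:
Bags: B1 = {4, 5, 6, 7}  B2 = {3, 4, 5, 6}  B3 = {2, 3, 5, 6}  B4 = {1, 2, 5, 6}
Tree: B1–B2, B2–B3, B3–B4

The largest bag has 4 vertices, giving width 3; this decomposition certifies tw(G) ≤ 3. On the other hand G contains the 4-clique {1, 2, 5, 6}. A clique must lie in a single bag of any decomposition, so no decomposition can have width below 3. Therefore the treewidth is 3.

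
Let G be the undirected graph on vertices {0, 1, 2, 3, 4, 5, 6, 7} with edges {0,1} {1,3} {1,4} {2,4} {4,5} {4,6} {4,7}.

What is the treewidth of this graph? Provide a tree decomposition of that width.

The largest bag has 2 vertices, giving width 1; this decomposition certifies tw(G) ≤ 1. Since G has at least one edge (e.g. 4–1), it is not an edgeless graph, so tw(G) ≥ 1. Combining the bounds, tw(G) = 1.

Treewidth 1.
One such decomposition:
Bags: B1 = {1, 4}  B2 = {2, 4}  B3 = {4, 7}  B4 = {0, 1}  B5 = {4, 6}  B6 = {1, 3}  B7 = {4, 5}
Tree: B1–B2, B2–B3, B1–B4, B3–B5, B4–B6, B1–B7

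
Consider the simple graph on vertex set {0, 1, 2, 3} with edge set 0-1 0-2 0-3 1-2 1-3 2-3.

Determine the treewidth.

A width-3 tree decomposition is:
Bags: B1 = {0, 1, 2, 3}
Tree: (single bag)
A single bag containing all 4 vertices is trivially a valid decomposition of width 3. On the other hand G contains the 4-clique {0, 1, 2, 3}. A clique must lie in a single bag of any decomposition, so no decomposition can have width below 3. Therefore the treewidth is 3.

3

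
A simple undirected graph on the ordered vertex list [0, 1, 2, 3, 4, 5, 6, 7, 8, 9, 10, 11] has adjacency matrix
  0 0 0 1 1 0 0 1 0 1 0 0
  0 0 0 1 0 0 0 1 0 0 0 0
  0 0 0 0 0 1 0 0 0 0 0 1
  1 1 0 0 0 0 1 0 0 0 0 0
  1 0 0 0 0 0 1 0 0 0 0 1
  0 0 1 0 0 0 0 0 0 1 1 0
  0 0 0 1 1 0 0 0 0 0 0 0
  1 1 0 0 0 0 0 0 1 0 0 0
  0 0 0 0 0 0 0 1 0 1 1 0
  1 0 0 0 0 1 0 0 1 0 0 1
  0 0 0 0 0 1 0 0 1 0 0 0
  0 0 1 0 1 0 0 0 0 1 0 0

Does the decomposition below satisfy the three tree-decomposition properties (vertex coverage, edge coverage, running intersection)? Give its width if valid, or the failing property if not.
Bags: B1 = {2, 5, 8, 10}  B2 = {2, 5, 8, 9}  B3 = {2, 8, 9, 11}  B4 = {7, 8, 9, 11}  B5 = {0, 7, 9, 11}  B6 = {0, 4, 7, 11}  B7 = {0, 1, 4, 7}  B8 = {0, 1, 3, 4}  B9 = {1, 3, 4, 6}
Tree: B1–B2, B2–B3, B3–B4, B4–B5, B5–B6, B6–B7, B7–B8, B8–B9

Checking the three conditions: (i) the bags cover all of {0, 1, 2, 3, 4, 5, 6, 7, 8, 9, 10, 11}; (ii) for each edge, some bag contains both endpoints; (iii) the bags containing any fixed vertex form a subtree. All hold, so the decomposition is valid with width 4 − 1 = 3.

Yes; width 3.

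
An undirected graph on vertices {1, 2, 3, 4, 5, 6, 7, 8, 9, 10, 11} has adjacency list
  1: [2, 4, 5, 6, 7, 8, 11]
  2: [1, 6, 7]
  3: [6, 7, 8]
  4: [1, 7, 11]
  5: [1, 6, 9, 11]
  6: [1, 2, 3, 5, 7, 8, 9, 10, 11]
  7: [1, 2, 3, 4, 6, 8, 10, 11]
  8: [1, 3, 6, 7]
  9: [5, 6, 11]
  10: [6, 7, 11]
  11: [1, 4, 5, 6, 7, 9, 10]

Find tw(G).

3

A width-3 tree decomposition is:
Bags: B1 = {1, 6, 7, 11}  B2 = {1, 6, 7, 8}  B3 = {1, 2, 6, 7}  B4 = {6, 7, 10, 11}  B5 = {3, 6, 7, 8}  B6 = {1, 5, 6, 11}  B7 = {5, 6, 9, 11}  B8 = {1, 4, 7, 11}
Tree: B1–B2, B1–B3, B1–B4, B2–B5, B1–B6, B6–B7, B1–B8
Every bag has size at most 4, so the width is 4 − 1 = 3 and tw(G) ≤ 3. Conversely, {1, 4, 7, 11} is a clique of size 4, and the vertices of any clique must share a bag in every tree decomposition; so some bag has ≥ 4 vertices and tw(G) ≥ 3. Therefore the treewidth is 3.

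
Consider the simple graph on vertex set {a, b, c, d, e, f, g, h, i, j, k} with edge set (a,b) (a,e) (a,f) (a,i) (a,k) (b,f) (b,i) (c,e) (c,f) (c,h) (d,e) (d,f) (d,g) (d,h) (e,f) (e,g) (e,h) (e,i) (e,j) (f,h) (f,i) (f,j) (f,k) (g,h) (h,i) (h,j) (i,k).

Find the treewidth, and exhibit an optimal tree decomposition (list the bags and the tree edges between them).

Every bag has size at most 4, so the width is 4 − 1 = 3 and tw(G) ≤ 3. Conversely, {d, e, g, h} is a clique of size 4, and the vertices of any clique must share a bag in every tree decomposition; so some bag has ≥ 4 vertices and tw(G) ≥ 3. Combining the bounds, tw(G) = 3.

Treewidth 3.
One optimal decomposition is:
Bags: B1 = {e, f, h, i}  B2 = {a, e, f, i}  B3 = {d, e, f, h}  B4 = {a, f, i, k}  B5 = {c, e, f, h}  B6 = {a, b, f, i}  B7 = {e, f, h, j}  B8 = {d, e, g, h}
Tree: B1–B2, B1–B3, B2–B4, B3–B5, B2–B6, B5–B7, B3–B8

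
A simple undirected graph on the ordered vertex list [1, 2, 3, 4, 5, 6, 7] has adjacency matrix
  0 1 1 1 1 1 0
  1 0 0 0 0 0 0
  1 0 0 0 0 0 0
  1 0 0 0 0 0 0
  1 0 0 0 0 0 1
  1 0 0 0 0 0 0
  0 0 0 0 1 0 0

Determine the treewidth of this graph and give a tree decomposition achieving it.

Treewidth 1.
One such decomposition:
Bags: B1 = {1, 2}  B2 = {1, 3}  B3 = {1, 6}  B4 = {1, 5}  B5 = {5, 7}  B6 = {1, 4}
Tree: B1–B2, B2–B3, B1–B4, B4–B5, B1–B6

The largest bag has 2 vertices, giving width 1; this decomposition certifies tw(G) ≤ 1. G has an edge, so its treewidth is at least 1. The upper and lower bounds meet at 1, so that is the treewidth.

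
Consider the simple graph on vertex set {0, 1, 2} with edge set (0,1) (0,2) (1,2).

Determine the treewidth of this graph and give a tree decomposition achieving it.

Treewidth 2.
One optimal decomposition is:
Bags: B1 = {0, 1, 2}
Tree: (single bag)

A single bag containing all 3 vertices is trivially a valid decomposition of width 2. Conversely, {0, 1, 2} is a clique of size 3, and the vertices of any clique must share a bag in every tree decomposition; so some bag has ≥ 3 vertices and tw(G) ≥ 2. Therefore the treewidth is 2.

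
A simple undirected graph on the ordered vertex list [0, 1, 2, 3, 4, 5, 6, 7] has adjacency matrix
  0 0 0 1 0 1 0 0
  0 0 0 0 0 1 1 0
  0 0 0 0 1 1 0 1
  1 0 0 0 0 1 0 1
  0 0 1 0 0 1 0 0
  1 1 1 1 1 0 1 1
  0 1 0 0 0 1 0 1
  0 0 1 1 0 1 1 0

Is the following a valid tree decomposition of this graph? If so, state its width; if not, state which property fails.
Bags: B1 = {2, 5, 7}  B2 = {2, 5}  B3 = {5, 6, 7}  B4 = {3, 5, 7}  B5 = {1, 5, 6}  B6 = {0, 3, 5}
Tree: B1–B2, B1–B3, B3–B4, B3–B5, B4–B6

A tree decomposition must satisfy three properties: every vertex lies in some bag; for every edge, both endpoints lie together in some bag; and for every vertex, the bags containing it form a connected subtree. Here vertex 4 appears in no bag, so the decomposition is invalid.

No — vertex 4 appears in no bag.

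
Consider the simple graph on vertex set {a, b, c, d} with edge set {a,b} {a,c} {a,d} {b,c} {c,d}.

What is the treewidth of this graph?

A width-2 tree decomposition is:
Bags: B1 = {a, c, d}  B2 = {a, b, c}
Tree: B1–B2
Each bag holds 3 vertices, so the decomposition has width 2, which upper-bounds the treewidth. For the lower bound, the 3 vertices {a, c, d} are pairwise adjacent, and any tree decomposition puts a clique entirely inside one bag — forcing width ≥ 2. Hence tw(G) = 2 exactly.

2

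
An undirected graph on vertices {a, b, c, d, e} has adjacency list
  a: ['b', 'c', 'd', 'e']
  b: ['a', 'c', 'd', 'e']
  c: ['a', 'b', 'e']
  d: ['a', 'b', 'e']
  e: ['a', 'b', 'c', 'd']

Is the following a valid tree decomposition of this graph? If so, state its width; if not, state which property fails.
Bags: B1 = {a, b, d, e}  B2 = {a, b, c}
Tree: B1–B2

A tree decomposition must satisfy three properties: every vertex lies in some bag; for every edge, both endpoints lie together in some bag; and for every vertex, the bags containing it form a connected subtree. Here edge (e,c) lies in no bag, so the decomposition is invalid.

No — edge (e,c) lies in no bag.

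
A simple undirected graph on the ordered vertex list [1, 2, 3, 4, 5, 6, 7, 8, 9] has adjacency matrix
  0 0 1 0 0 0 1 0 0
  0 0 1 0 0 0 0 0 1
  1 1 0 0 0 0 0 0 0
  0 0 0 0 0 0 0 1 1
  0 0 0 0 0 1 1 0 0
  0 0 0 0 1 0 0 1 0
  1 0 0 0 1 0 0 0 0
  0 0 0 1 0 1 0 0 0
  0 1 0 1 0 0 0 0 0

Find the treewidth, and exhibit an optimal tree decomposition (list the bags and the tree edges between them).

Treewidth 2.
One such decomposition:
Bags: B1 = {1, 2, 3}  B2 = {1, 2, 9}  B3 = {1, 4, 9}  B4 = {1, 4, 8}  B5 = {1, 6, 8}  B6 = {1, 5, 6}  B7 = {1, 5, 7}
Tree: B1–B2, B2–B3, B3–B4, B4–B5, B5–B6, B6–B7

Every bag has size at most 3, so the width is 3 − 1 = 2 and tw(G) ≤ 2. For the lower bound, G contains the cycle 1–3–2–9–4–8–6–5–7–1, so G is not a forest; only forests have treewidth ≤ 1, hence tw(G) ≥ 2. Therefore the treewidth is 2.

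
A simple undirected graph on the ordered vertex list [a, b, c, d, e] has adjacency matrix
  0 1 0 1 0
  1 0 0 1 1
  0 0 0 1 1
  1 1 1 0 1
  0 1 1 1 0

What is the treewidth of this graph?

2

A width-2 tree decomposition is:
Bags: B1 = {b, d, e}  B2 = {a, b, d}  B3 = {c, d, e}
Tree: B1–B2, B1–B3
The largest bag has 3 vertices, giving width 2; this decomposition certifies tw(G) ≤ 2. On the other hand G contains the 3-clique {c, d, e}. A clique must lie in a single bag of any decomposition, so no decomposition can have width below 2. Combining the bounds, tw(G) = 2.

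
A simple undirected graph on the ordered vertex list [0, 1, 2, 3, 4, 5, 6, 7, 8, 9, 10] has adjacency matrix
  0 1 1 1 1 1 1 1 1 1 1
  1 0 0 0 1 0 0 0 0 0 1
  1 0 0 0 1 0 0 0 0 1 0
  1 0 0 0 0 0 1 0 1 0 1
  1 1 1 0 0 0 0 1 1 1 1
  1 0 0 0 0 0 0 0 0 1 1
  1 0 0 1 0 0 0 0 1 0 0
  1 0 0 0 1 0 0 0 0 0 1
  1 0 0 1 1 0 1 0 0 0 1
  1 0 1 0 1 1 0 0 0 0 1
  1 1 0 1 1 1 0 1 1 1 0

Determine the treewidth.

3

A width-3 tree decomposition is:
Bags: B1 = {0, 4, 8, 10}  B2 = {0, 3, 8, 10}  B3 = {0, 4, 9, 10}  B4 = {0, 1, 4, 10}  B5 = {0, 5, 9, 10}  B6 = {0, 2, 4, 9}  B7 = {0, 3, 6, 8}  B8 = {0, 4, 7, 10}
Tree: B1–B2, B1–B3, B1–B4, B3–B5, B3–B6, B2–B7, B1–B8
Every bag has size at most 4, so the width is 4 − 1 = 3 and tw(G) ≤ 3. On the other hand G contains the 4-clique {0, 2, 4, 9}. A clique must lie in a single bag of any decomposition, so no decomposition can have width below 3. The upper and lower bounds meet at 3, so that is the treewidth.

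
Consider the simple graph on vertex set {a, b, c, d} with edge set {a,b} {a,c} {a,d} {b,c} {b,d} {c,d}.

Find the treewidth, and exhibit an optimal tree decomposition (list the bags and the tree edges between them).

A single bag containing all 4 vertices is trivially a valid decomposition of width 3. On the other hand G contains the 4-clique {a, b, c, d}. A clique must lie in a single bag of any decomposition, so no decomposition can have width below 3. Hence tw(G) = 3 exactly.

Treewidth 3.
One such decomposition:
Bags: B1 = {a, b, c, d}
Tree: (single bag)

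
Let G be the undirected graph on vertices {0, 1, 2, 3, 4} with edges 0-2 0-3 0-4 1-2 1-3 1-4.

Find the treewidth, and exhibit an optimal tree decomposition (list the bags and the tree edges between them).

The largest bag has 3 vertices, giving width 2; this decomposition certifies tw(G) ≤ 2. The edges 2–1–3–0–2 form a cycle, so G is not a tree and its treewidth is at least 2. Therefore the treewidth is 2.

Treewidth 2.
Bags: B1 = {0, 1, 2}  B2 = {0, 1, 3}  B3 = {0, 1, 4}
Tree: B1–B2, B2–B3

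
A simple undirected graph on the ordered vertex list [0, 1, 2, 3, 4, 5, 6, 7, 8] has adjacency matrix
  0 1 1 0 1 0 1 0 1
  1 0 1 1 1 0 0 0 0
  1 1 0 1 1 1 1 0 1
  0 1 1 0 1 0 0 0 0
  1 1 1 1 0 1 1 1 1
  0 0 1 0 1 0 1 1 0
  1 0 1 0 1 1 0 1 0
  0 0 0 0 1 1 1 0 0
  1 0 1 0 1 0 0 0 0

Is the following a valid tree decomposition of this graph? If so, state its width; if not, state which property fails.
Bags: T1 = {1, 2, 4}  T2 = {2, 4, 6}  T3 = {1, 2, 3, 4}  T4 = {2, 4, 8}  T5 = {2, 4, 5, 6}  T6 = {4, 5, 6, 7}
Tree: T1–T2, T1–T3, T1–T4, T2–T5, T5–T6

A tree decomposition must satisfy three properties: every vertex lies in some bag; for every edge, both endpoints lie together in some bag; and for every vertex, the bags containing it form a connected subtree. Here vertex 0 appears in no bag, so the decomposition is invalid.

No — vertex 0 appears in no bag.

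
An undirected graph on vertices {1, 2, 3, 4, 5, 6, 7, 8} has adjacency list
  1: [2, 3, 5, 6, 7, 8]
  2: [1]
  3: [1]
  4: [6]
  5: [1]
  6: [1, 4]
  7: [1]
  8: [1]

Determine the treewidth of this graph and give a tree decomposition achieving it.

The largest bag has 2 vertices, giving width 1; this decomposition certifies tw(G) ≤ 1. Any graph with an edge has treewidth ≥ 1, and G has the edge 5–1. Combining the bounds, tw(G) = 1.

Treewidth 1.
Bags: B1 = {1, 5}  B2 = {1, 2}  B3 = {1, 3}  B4 = {1, 6}  B5 = {1, 7}  B6 = {4, 6}  B7 = {1, 8}
Tree: B1–B2, B1–B3, B3–B4, B3–B5, B4–B6, B5–B7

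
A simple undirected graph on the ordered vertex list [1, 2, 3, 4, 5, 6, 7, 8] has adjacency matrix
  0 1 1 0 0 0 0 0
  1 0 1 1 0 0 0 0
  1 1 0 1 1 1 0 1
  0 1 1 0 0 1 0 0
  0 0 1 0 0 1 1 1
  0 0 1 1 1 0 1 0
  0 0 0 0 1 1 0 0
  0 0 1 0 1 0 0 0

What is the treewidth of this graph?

2

A width-2 tree decomposition is:
Bags: B1 = {3, 5, 6}  B2 = {5, 6, 7}  B3 = {3, 4, 6}  B4 = {2, 3, 4}  B5 = {3, 5, 8}  B6 = {1, 2, 3}
Tree: B1–B2, B1–B3, B3–B4, B1–B5, B4–B6
The largest bag has 3 vertices, giving width 2; this decomposition certifies tw(G) ≤ 2. For the lower bound, the 3 vertices {3, 5, 8} are pairwise adjacent, and any tree decomposition puts a clique entirely inside one bag — forcing width ≥ 2. Hence tw(G) = 2 exactly.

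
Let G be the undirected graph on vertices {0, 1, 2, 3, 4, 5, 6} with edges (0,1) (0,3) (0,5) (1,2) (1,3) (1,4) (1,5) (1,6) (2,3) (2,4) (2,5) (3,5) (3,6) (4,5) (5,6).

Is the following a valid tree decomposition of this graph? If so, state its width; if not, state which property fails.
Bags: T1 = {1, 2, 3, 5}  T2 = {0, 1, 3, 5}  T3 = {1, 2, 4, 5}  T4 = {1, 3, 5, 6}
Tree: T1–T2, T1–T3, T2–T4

Vertex coverage: the bags together contain {0, 1, 2, 3, 4, 5, 6}, the full vertex set. Edge coverage: each edge of G has both endpoints in at least one bag. Running intersection: for every vertex, the bags containing it form a connected subtree. All three properties hold, so this is a valid tree decomposition of width max|bag| − 1 = 3, and hence tw(G) ≤ 3.

Yes; width 3.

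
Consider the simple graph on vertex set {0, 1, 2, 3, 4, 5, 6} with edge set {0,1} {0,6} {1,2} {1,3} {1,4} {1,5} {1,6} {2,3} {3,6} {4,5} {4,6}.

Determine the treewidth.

2

A width-2 tree decomposition is:
Bags: B1 = {1, 3, 6}  B2 = {1, 4, 6}  B3 = {0, 1, 6}  B4 = {1, 4, 5}  B5 = {1, 2, 3}
Tree: B1–B2, B2–B3, B2–B4, B1–B5
Each bag holds 3 vertices, so the decomposition has width 2, which upper-bounds the treewidth. For the lower bound, the 3 vertices {1, 2, 3} are pairwise adjacent, and any tree decomposition puts a clique entirely inside one bag — forcing width ≥ 2. The upper and lower bounds meet at 2, so that is the treewidth.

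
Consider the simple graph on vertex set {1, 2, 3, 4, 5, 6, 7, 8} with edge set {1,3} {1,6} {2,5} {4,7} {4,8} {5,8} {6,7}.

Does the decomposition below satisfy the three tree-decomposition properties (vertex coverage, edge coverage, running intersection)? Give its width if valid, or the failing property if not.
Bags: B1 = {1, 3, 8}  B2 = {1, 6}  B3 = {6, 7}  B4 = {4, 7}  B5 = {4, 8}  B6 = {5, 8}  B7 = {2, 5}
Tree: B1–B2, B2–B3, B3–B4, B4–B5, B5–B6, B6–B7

No — bags containing vertex 8 are not connected in the tree.

A tree decomposition must satisfy three properties: every vertex lies in some bag; for every edge, both endpoints lie together in some bag; and for every vertex, the bags containing it form a connected subtree. Here bags containing vertex 8 are not connected in the tree, so the decomposition is invalid.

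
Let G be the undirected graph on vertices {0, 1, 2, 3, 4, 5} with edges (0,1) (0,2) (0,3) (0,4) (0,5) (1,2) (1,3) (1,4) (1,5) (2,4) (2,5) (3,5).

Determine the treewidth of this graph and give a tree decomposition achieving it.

The largest bag has 4 vertices, giving width 3; this decomposition certifies tw(G) ≤ 3. Conversely, {0, 1, 2, 4} is a clique of size 4, and the vertices of any clique must share a bag in every tree decomposition; so some bag has ≥ 4 vertices and tw(G) ≥ 3. The upper and lower bounds meet at 3, so that is the treewidth.

Treewidth 3.
One optimal decomposition is:
Bags: B1 = {0, 1, 3, 5}  B2 = {0, 1, 2, 5}  B3 = {0, 1, 2, 4}
Tree: B1–B2, B2–B3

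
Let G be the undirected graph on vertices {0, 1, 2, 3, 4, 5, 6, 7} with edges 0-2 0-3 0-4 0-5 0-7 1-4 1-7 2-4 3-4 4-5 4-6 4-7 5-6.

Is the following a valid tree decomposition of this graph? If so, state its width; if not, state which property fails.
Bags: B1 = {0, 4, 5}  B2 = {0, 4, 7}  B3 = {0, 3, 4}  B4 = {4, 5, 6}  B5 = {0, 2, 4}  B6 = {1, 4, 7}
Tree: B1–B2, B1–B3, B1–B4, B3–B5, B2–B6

Every vertex of G appears in some bag (union = {0, 1, 2, 3, 4, 5, 6, 7}); every edge is covered by a bag; and for each vertex v the set of bags containing v is connected in the bag tree. The decomposition is therefore valid. The largest bag has 3 vertices, so the width is 2.

Yes; width 2.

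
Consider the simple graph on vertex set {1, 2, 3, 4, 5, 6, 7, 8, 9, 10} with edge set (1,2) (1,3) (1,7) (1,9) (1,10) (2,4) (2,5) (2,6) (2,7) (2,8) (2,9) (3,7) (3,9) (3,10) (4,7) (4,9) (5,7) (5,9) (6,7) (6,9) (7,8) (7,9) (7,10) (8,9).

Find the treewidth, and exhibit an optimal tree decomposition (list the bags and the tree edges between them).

Treewidth 3.
One such decomposition:
Bags: B1 = {1, 3, 7, 9}  B2 = {1, 2, 7, 9}  B3 = {2, 4, 7, 9}  B4 = {2, 5, 7, 9}  B5 = {1, 3, 7, 10}  B6 = {2, 7, 8, 9}  B7 = {2, 6, 7, 9}
Tree: B1–B2, B2–B3, B2–B4, B1–B5, B2–B6, B4–B7

Each bag holds 4 vertices, so the decomposition has width 3, which upper-bounds the treewidth. For the lower bound, the 4 vertices {1, 2, 7, 9} are pairwise adjacent, and any tree decomposition puts a clique entirely inside one bag — forcing width ≥ 3. Therefore the treewidth is 3.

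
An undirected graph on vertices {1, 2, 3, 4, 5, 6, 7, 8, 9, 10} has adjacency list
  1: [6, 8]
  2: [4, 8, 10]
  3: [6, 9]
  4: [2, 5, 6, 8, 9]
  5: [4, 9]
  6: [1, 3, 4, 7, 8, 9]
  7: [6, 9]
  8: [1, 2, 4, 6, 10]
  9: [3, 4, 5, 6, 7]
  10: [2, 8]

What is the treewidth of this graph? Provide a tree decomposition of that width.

Every bag has size at most 3, so the width is 3 − 1 = 2 and tw(G) ≤ 2. Conversely, {2, 8, 10} is a clique of size 3, and the vertices of any clique must share a bag in every tree decomposition; so some bag has ≥ 3 vertices and tw(G) ≥ 2. The upper and lower bounds meet at 2, so that is the treewidth.

Treewidth 2.
Bags: B1 = {4, 6, 8}  B2 = {1, 6, 8}  B3 = {4, 6, 9}  B4 = {4, 5, 9}  B5 = {3, 6, 9}  B6 = {2, 4, 8}  B7 = {6, 7, 9}  B8 = {2, 8, 10}
Tree: B1–B2, B1–B3, B3–B4, B3–B5, B1–B6, B3–B7, B6–B8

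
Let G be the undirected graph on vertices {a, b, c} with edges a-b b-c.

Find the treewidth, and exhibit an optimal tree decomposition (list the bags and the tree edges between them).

Every bag has size at most 2, so the width is 2 − 1 = 1 and tw(G) ≤ 1. G has an edge, so its treewidth is at least 1. Hence tw(G) = 1 exactly.

Treewidth 1.
One such decomposition:
Bags: B1 = {b, c}  B2 = {a, b}
Tree: B1–B2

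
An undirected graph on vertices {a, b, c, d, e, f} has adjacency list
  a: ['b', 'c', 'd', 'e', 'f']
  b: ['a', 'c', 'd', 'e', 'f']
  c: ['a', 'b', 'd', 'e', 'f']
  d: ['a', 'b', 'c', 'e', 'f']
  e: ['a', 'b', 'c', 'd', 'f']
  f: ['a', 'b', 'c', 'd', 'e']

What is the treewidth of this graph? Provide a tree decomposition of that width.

With just one bag of size 6, the width is 6 − 1 = 5, so tw(G) ≤ 5. On the other hand G contains the 6-clique {a, b, c, d, e, f}. A clique must lie in a single bag of any decomposition, so no decomposition can have width below 5. Combining the bounds, tw(G) = 5.

Treewidth 5.
One optimal decomposition is:
Bags: B1 = {a, b, c, d, e, f}
Tree: (single bag)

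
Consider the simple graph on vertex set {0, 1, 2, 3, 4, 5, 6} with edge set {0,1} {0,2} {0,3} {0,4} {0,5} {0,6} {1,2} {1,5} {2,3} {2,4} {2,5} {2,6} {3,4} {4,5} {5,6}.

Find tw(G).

3

A width-3 tree decomposition is:
Bags: B1 = {0, 2, 5, 6}  B2 = {0, 1, 2, 5}  B3 = {0, 2, 4, 5}  B4 = {0, 2, 3, 4}
Tree: B1–B2, B1–B3, B3–B4
Every bag has size at most 4, so the width is 4 − 1 = 3 and tw(G) ≤ 3. On the other hand G contains the 4-clique {0, 2, 3, 4}. A clique must lie in a single bag of any decomposition, so no decomposition can have width below 3. Therefore the treewidth is 3.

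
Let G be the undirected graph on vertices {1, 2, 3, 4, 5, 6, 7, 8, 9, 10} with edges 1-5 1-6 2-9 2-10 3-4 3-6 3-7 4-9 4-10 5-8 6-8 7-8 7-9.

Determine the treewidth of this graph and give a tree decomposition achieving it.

Treewidth 2.
Bags: B1 = {2, 9, 10}  B2 = {4, 9, 10}  B3 = {4, 7, 9}  B4 = {3, 4, 7}  B5 = {3, 7, 8}  B6 = {3, 6, 8}  B7 = {5, 6, 8}  B8 = {1, 5, 6}
Tree: B1–B2, B2–B3, B3–B4, B4–B5, B5–B6, B6–B7, B7–B8

Every bag has size at most 3, so the width is 3 − 1 = 2 and tw(G) ≤ 2. For the lower bound, G contains the cycle 2–10–4–9–2, so G is not a forest; only forests have treewidth ≤ 1, hence tw(G) ≥ 2. Therefore the treewidth is 2.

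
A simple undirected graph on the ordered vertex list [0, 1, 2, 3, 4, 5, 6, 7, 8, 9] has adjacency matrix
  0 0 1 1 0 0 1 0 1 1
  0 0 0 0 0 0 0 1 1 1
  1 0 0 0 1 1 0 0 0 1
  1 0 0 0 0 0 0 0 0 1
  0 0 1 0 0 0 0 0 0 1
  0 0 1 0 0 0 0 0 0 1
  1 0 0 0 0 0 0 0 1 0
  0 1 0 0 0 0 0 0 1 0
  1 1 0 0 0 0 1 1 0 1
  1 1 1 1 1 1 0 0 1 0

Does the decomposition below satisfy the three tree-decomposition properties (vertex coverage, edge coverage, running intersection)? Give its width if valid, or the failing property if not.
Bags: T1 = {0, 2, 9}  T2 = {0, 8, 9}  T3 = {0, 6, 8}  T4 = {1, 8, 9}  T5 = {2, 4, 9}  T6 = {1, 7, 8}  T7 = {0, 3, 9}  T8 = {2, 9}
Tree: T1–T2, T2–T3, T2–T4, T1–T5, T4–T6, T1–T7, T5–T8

A tree decomposition must satisfy three properties: every vertex lies in some bag; for every edge, both endpoints lie together in some bag; and for every vertex, the bags containing it form a connected subtree. Here vertex 5 appears in no bag, so the decomposition is invalid.

No — vertex 5 appears in no bag.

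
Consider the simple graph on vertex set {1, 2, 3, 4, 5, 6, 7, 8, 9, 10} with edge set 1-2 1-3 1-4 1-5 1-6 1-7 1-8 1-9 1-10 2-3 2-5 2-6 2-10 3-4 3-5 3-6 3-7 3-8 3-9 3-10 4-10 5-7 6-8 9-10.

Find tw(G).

3

A width-3 tree decomposition is:
Bags: B1 = {1, 2, 3, 10}  B2 = {1, 2, 3, 6}  B3 = {1, 3, 4, 10}  B4 = {1, 3, 9, 10}  B5 = {1, 2, 3, 5}  B6 = {1, 3, 6, 8}  B7 = {1, 3, 5, 7}
Tree: B1–B2, B1–B3, B3–B4, B1–B5, B2–B6, B5–B7
Every bag has size at most 4, so the width is 4 − 1 = 3 and tw(G) ≤ 3. Conversely, {1, 2, 3, 10} is a clique of size 4, and the vertices of any clique must share a bag in every tree decomposition; so some bag has ≥ 4 vertices and tw(G) ≥ 3. Hence tw(G) = 3 exactly.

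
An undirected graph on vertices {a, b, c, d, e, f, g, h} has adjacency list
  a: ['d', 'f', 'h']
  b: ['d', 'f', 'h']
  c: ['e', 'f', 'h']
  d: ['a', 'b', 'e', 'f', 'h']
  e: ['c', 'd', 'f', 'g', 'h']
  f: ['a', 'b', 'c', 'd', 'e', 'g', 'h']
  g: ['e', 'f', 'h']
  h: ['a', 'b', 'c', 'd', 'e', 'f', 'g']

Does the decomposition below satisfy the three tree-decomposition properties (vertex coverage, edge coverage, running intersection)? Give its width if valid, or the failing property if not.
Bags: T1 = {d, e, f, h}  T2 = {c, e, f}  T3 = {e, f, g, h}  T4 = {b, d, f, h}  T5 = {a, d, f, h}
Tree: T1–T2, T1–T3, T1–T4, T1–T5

A tree decomposition must satisfy three properties: every vertex lies in some bag; for every edge, both endpoints lie together in some bag; and for every vertex, the bags containing it form a connected subtree. Here edge (h,c) lies in no bag, so the decomposition is invalid.

No — edge (h,c) lies in no bag.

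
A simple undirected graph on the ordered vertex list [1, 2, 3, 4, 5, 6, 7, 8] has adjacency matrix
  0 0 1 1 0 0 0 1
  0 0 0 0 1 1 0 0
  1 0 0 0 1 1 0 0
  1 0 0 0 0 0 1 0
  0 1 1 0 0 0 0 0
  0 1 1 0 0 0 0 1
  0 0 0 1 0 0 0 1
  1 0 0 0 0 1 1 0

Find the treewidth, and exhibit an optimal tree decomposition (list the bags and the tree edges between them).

Treewidth 2.
One such decomposition:
Bags: B1 = {2, 5, 6}  B2 = {3, 5, 6}  B3 = {3, 6, 8}  B4 = {1, 3, 8}  B5 = {1, 7, 8}  B6 = {1, 4, 7}
Tree: B1–B2, B2–B3, B3–B4, B4–B5, B5–B6

Every bag has size at most 3, so the width is 3 − 1 = 2 and tw(G) ≤ 2. The edges 2–5–3–6–2 form a cycle, so G is not a tree and its treewidth is at least 2. Combining the bounds, tw(G) = 2.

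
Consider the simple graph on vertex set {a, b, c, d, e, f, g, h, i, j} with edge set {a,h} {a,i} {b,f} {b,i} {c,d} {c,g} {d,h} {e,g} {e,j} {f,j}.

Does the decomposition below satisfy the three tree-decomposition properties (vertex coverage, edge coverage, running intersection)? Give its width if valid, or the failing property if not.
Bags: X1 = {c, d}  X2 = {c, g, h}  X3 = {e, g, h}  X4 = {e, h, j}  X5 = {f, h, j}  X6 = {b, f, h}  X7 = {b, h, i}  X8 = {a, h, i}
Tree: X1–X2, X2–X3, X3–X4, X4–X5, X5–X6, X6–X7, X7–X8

No — edge (h,d) lies in no bag.

A tree decomposition must satisfy three properties: every vertex lies in some bag; for every edge, both endpoints lie together in some bag; and for every vertex, the bags containing it form a connected subtree. Here edge (h,d) lies in no bag, so the decomposition is invalid.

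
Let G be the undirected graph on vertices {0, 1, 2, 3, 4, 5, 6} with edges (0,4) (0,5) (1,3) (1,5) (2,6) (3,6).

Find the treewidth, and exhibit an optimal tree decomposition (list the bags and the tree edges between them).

Every bag has size at most 2, so the width is 2 − 1 = 1 and tw(G) ≤ 1. Any graph with an edge has treewidth ≥ 1, and G has the edge 2–6. Combining the bounds, tw(G) = 1.

Treewidth 1.
One such decomposition:
Bags: B1 = {2, 6}  B2 = {3, 6}  B3 = {1, 3}  B4 = {1, 5}  B5 = {0, 5}  B6 = {0, 4}
Tree: B1–B2, B2–B3, B3–B4, B4–B5, B5–B6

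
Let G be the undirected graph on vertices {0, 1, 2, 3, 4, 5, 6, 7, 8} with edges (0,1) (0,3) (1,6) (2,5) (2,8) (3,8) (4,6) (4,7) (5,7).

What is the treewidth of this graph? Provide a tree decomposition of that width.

Every bag has size at most 3, so the width is 3 − 1 = 2 and tw(G) ≤ 2. Since 5–7–4–6–1–0–3–8–2–5 is a cycle in G, G is not acyclic. Forests are exactly the graphs of treewidth ≤ 1, so tw(G) ≥ 2. The upper and lower bounds meet at 2, so that is the treewidth.

Treewidth 2.
Bags: B1 = {4, 5, 7}  B2 = {4, 5, 6}  B3 = {1, 5, 6}  B4 = {0, 1, 5}  B5 = {0, 3, 5}  B6 = {3, 5, 8}  B7 = {2, 5, 8}
Tree: B1–B2, B2–B3, B3–B4, B4–B5, B5–B6, B6–B7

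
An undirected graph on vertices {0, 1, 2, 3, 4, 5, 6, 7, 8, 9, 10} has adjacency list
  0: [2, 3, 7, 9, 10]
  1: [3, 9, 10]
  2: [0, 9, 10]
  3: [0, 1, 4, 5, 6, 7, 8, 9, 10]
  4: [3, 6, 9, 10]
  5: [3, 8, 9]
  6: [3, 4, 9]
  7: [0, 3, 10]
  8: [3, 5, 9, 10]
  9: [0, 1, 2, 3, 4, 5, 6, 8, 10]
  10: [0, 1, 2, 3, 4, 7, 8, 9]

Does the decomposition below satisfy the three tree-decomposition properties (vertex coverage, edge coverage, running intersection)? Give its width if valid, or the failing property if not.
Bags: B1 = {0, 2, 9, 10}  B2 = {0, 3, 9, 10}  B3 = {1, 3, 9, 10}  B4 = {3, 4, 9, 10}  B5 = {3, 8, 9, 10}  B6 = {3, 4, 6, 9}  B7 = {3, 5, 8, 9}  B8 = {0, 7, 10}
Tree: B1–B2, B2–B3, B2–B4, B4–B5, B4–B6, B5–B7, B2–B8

A tree decomposition must satisfy three properties: every vertex lies in some bag; for every edge, both endpoints lie together in some bag; and for every vertex, the bags containing it form a connected subtree. Here edge (3,7) lies in no bag, so the decomposition is invalid.

No — edge (3,7) lies in no bag.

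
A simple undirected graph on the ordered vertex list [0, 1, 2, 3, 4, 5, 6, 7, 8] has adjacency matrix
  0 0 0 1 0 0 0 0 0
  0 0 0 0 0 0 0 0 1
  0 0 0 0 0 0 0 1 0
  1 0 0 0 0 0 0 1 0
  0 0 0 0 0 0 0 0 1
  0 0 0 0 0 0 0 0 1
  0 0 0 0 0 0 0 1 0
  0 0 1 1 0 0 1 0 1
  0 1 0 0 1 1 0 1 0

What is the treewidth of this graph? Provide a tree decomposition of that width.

The largest bag has 2 vertices, giving width 1; this decomposition certifies tw(G) ≤ 1. G has an edge, so its treewidth is at least 1. Therefore the treewidth is 1.

Treewidth 1.
One optimal decomposition is:
Bags: B1 = {2, 7}  B2 = {6, 7}  B3 = {3, 7}  B4 = {0, 3}  B5 = {7, 8}  B6 = {4, 8}  B7 = {5, 8}  B8 = {1, 8}
Tree: B1–B2, B2–B3, B3–B4, B1–B5, B5–B6, B6–B7, B6–B8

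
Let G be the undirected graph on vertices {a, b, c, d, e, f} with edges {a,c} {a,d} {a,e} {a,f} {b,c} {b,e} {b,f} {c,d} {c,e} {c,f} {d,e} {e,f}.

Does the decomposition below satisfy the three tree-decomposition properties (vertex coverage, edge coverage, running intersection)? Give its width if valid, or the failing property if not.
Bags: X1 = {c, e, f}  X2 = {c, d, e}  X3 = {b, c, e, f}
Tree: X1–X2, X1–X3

A tree decomposition must satisfy three properties: every vertex lies in some bag; for every edge, both endpoints lie together in some bag; and for every vertex, the bags containing it form a connected subtree. Here vertex a appears in no bag, so the decomposition is invalid.

No — vertex a appears in no bag.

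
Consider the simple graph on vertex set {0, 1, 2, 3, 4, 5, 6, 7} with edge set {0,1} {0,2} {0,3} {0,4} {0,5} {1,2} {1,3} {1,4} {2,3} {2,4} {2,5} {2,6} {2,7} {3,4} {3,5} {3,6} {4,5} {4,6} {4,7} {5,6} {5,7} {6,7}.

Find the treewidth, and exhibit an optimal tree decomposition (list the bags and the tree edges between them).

Every bag has size at most 5, so the width is 5 − 1 = 4 and tw(G) ≤ 4. On the other hand G contains the 5-clique {0, 1, 2, 3, 4}. A clique must lie in a single bag of any decomposition, so no decomposition can have width below 4. Hence tw(G) = 4 exactly.

Treewidth 4.
One such decomposition:
Bags: B1 = {2, 4, 5, 6, 7}  B2 = {2, 3, 4, 5, 6}  B3 = {0, 2, 3, 4, 5}  B4 = {0, 1, 2, 3, 4}
Tree: B1–B2, B2–B3, B3–B4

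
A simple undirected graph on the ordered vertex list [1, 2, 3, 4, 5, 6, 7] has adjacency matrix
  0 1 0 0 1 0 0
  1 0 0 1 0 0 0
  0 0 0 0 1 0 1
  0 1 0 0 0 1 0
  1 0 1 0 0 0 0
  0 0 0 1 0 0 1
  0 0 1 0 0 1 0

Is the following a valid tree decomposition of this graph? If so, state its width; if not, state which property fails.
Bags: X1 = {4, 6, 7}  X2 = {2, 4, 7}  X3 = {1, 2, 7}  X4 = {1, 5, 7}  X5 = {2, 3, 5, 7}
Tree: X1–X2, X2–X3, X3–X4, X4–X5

No — bags containing vertex 2 are not connected in the tree.

A tree decomposition must satisfy three properties: every vertex lies in some bag; for every edge, both endpoints lie together in some bag; and for every vertex, the bags containing it form a connected subtree. Here bags containing vertex 2 are not connected in the tree, so the decomposition is invalid.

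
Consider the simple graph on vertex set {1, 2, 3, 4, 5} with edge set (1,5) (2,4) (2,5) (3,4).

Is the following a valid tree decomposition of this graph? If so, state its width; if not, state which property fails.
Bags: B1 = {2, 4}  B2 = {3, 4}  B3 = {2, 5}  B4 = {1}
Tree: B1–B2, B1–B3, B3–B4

A tree decomposition must satisfy three properties: every vertex lies in some bag; for every edge, both endpoints lie together in some bag; and for every vertex, the bags containing it form a connected subtree. Here edge (5,1) lies in no bag, so the decomposition is invalid.

No — edge (5,1) lies in no bag.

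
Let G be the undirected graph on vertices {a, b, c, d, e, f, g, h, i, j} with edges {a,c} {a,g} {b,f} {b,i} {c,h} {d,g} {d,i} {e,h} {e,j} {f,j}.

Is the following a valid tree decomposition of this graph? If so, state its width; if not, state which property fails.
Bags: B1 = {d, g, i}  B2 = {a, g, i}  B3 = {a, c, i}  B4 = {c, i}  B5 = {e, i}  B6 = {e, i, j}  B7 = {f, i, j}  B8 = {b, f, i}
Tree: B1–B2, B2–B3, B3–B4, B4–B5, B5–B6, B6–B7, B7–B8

A tree decomposition must satisfy three properties: every vertex lies in some bag; for every edge, both endpoints lie together in some bag; and for every vertex, the bags containing it form a connected subtree. Here vertex h appears in no bag, so the decomposition is invalid.

No — vertex h appears in no bag.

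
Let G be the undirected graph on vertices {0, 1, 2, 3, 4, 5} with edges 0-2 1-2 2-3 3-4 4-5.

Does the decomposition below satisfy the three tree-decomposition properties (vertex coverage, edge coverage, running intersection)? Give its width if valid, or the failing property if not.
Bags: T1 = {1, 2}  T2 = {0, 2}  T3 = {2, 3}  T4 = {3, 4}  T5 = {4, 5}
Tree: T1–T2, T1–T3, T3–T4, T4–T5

Yes; width 1.

Every vertex of G appears in some bag (union = {0, 1, 2, 3, 4, 5}); every edge is covered by a bag; and for each vertex v the set of bags containing v is connected in the bag tree. The decomposition is therefore valid. The largest bag has 2 vertices, so the width is 1.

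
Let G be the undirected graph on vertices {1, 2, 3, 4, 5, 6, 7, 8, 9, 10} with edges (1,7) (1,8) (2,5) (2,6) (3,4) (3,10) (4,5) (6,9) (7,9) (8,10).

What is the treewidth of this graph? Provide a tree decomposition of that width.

Every bag has size at most 3, so the width is 3 − 1 = 2 and tw(G) ≤ 2. Since 6–2–5–4–3–10–8–1–7–9–6 is a cycle in G, G is not acyclic. Forests are exactly the graphs of treewidth ≤ 1, so tw(G) ≥ 2. Hence tw(G) = 2 exactly.

Treewidth 2.
Bags: B1 = {2, 5, 6}  B2 = {4, 5, 6}  B3 = {3, 4, 6}  B4 = {3, 6, 10}  B5 = {6, 8, 10}  B6 = {1, 6, 8}  B7 = {1, 6, 7}  B8 = {6, 7, 9}
Tree: B1–B2, B2–B3, B3–B4, B4–B5, B5–B6, B6–B7, B7–B8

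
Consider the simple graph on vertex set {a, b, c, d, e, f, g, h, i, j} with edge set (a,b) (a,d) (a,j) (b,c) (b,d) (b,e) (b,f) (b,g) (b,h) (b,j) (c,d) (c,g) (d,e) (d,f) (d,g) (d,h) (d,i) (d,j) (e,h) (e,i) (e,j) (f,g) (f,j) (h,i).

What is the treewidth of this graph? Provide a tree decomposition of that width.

Every bag has size at most 4, so the width is 4 − 1 = 3 and tw(G) ≤ 3. For the lower bound, the 4 vertices {b, c, d, g} are pairwise adjacent, and any tree decomposition puts a clique entirely inside one bag — forcing width ≥ 3. Hence tw(G) = 3 exactly.

Treewidth 3.
Bags: B1 = {b, d, f, j}  B2 = {b, d, f, g}  B3 = {b, d, e, j}  B4 = {b, c, d, g}  B5 = {a, b, d, j}  B6 = {b, d, e, h}  B7 = {d, e, h, i}
Tree: B1–B2, B1–B3, B2–B4, B3–B5, B3–B6, B6–B7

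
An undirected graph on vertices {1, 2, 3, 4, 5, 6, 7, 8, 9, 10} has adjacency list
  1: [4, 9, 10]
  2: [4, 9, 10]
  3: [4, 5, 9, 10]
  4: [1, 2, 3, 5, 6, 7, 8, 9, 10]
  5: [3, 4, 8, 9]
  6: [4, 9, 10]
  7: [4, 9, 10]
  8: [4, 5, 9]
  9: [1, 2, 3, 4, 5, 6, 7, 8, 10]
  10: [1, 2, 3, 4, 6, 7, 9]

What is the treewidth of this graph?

3

A width-3 tree decomposition is:
Bags: B1 = {1, 4, 9, 10}  B2 = {3, 4, 9, 10}  B3 = {4, 6, 9, 10}  B4 = {4, 7, 9, 10}  B5 = {3, 4, 5, 9}  B6 = {4, 5, 8, 9}  B7 = {2, 4, 9, 10}
Tree: B1–B2, B1–B3, B3–B4, B2–B5, B5–B6, B4–B7
Every bag has size at most 4, so the width is 4 − 1 = 3 and tw(G) ≤ 3. On the other hand G contains the 4-clique {4, 5, 8, 9}. A clique must lie in a single bag of any decomposition, so no decomposition can have width below 3. The upper and lower bounds meet at 3, so that is the treewidth.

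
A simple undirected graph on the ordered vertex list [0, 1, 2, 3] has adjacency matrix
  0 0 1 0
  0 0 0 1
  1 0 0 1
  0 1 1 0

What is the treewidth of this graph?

A width-1 tree decomposition is:
Bags: B1 = {0, 2}  B2 = {2, 3}  B3 = {1, 3}
Tree: B1–B2, B2–B3
The largest bag has 2 vertices, giving width 1; this decomposition certifies tw(G) ≤ 1. Any graph with an edge has treewidth ≥ 1, and G has the edge 0–2. Hence tw(G) = 1 exactly.

1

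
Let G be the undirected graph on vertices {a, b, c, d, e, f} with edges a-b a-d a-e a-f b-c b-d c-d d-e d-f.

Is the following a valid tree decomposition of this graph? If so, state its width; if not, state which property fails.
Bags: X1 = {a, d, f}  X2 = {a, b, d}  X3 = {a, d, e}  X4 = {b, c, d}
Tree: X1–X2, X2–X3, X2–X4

Every vertex of G appears in some bag (union = {a, b, c, d, e, f}); every edge is covered by a bag; and for each vertex v the set of bags containing v is connected in the bag tree. The decomposition is therefore valid. The largest bag has 3 vertices, so the width is 2.

Yes; width 2.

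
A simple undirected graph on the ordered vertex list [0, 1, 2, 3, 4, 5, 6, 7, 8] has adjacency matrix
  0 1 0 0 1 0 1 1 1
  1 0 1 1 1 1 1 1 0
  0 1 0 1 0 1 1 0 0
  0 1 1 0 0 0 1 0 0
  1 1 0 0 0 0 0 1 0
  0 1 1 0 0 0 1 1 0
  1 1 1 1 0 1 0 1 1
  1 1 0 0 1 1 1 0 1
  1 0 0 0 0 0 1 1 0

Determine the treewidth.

A width-3 tree decomposition is:
Bags: B1 = {0, 1, 6, 7}  B2 = {1, 5, 6, 7}  B3 = {1, 2, 5, 6}  B4 = {0, 1, 4, 7}  B5 = {1, 2, 3, 6}  B6 = {0, 6, 7, 8}
Tree: B1–B2, B2–B3, B1–B4, B3–B5, B1–B6
The largest bag has 4 vertices, giving width 3; this decomposition certifies tw(G) ≤ 3. Conversely, {0, 6, 7, 8} is a clique of size 4, and the vertices of any clique must share a bag in every tree decomposition; so some bag has ≥ 4 vertices and tw(G) ≥ 3. Therefore the treewidth is 3.

3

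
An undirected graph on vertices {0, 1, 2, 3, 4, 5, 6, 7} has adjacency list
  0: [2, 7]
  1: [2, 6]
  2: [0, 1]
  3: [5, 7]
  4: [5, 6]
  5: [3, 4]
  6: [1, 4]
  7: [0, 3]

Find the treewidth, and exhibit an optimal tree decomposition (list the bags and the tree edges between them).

Treewidth 2.
One optimal decomposition is:
Bags: B1 = {0, 3, 7}  B2 = {0, 3, 5}  B3 = {0, 4, 5}  B4 = {0, 4, 6}  B5 = {0, 1, 6}  B6 = {0, 1, 2}
Tree: B1–B2, B2–B3, B3–B4, B4–B5, B5–B6

Each bag holds 3 vertices, so the decomposition has width 2, which upper-bounds the treewidth. Since 0–7–3–5–4–6–1–2–0 is a cycle in G, G is not acyclic. Forests are exactly the graphs of treewidth ≤ 1, so tw(G) ≥ 2. Therefore the treewidth is 2.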